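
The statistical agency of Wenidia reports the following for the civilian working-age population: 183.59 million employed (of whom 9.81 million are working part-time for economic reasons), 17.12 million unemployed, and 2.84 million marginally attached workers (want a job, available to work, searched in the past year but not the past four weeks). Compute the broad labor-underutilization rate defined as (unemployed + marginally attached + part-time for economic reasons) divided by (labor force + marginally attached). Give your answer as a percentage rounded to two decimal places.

Labor force = 183.59 + 17.12 = 200.71 million.
Numerator = 17.12 + 2.84 + 9.81 = 29.77 million.
Denominator = 200.71 + 2.84 = 203.55 million.
Broad rate = 29.77 / 203.55 = 14.63%.

Broad underutilization rate ≈ 14.63%.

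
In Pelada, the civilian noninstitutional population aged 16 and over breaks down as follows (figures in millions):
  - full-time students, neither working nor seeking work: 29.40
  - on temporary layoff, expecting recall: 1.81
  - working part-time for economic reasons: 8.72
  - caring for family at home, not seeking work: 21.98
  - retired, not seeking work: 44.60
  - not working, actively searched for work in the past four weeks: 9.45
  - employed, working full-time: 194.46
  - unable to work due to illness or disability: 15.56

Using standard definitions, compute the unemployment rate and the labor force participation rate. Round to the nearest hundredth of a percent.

Unemployment rate ≈ 5.25%; labor force participation rate ≈ 65.78%.

Employed = 8.72 + 194.46 = 203.18 million (anyone who worked, including part-time for economic reasons, counts as employed).
Unemployed = 1.81 + 9.45 = 11.26 million (jobless and actively searching, or on temporary layoff).
Labor force = 203.18 + 11.26 = 214.44 million.
Not in labor force = 29.40 + 21.98 + 44.60 + 15.56 = 111.54 million (those not working and not actively searching are outside the labor force).
Civilian working-age population = 214.44 + 111.54 = 325.98 million.
Unemployment rate = 11.26 / 214.44 = 5.25%.
Labor force participation rate = 214.44 / 325.98 = 65.78%.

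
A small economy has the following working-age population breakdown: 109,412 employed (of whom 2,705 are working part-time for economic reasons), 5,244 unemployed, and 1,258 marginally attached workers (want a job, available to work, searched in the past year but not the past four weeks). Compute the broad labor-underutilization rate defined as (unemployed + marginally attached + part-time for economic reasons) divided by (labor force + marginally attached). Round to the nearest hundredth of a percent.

Labor force = 109,412 + 5,244 = 114,656.
Numerator = 5,244 + 1,258 + 2,705 = 9,207.
Denominator = 114,656 + 1,258 = 115,914.
Broad rate = 9,207 / 115,914 = 7.94%.

Broad underutilization rate ≈ 7.94%.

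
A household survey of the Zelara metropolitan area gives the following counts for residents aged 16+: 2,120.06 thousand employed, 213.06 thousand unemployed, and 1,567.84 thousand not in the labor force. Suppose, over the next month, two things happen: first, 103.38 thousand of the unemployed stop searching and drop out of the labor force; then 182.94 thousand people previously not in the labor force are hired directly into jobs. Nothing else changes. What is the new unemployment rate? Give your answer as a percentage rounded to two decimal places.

Initially, labor force = 2,120.06 + 213.06 = 2,333.12 thousand, so u = 213.06/2,333.12 = 9.13%.
After the first change, unemployed and labor force both fall by 103.38 → E = 2,120.06, U = 109.68, labor force = 2,229.74 thousand.
After the second change, employed and labor force both rise by 182.94; unemployed unchanged → E = 2,303.00, U = 109.68, labor force = 2,412.68 thousand.
New unemployment rate = 109.68 / 2,412.68 = 4.55%.

New unemployment rate ≈ 4.55%.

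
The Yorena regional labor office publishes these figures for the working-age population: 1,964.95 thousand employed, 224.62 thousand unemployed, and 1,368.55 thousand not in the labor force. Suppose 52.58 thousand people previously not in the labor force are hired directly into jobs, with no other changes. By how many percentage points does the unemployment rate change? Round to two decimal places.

The unemployment rate changes by −0.24 percentage points.

Initially, labor force = 1,964.95 + 224.62 = 2,189.57 thousand, so u = 224.62/2,189.57 = 10.26%.
After the change, employed and labor force both rise by 52.58; unemployed unchanged → E = 2,017.53, U = 224.62, labor force = 2,242.15 thousand.
New unemployment rate = 224.62 / 2,242.15 = 10.02%.
Change = 10.02% − 10.26% = −0.24 percentage points.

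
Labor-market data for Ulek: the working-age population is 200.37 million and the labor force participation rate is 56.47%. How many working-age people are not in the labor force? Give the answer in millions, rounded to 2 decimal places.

About 87.22 million are not in the labor force.

Share not in the labor force = 1 − 0.5647 = 0.4353.
Not in labor force = 0.4353 × 200.37 ≈ 87.22 million.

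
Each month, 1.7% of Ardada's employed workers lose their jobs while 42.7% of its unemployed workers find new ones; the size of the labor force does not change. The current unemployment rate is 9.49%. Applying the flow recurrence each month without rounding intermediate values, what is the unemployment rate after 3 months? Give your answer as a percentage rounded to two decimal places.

Unemployment rate after three months ≈ 4.80%.

With a fixed labor force, u_{t+1} = u_t + s·(1−u_t) − f·u_t = u_t·(1−s−f) + s.
Here 1−s−f = 0.556 and s = 0.017.
u_1 = 0.094900 × 0.556 + 0.017 = 0.069764.
u_2 = 0.069764 × 0.556 + 0.017 = 0.055789.
u_3 = 0.055789 × 0.556 + 0.017 = 0.048019.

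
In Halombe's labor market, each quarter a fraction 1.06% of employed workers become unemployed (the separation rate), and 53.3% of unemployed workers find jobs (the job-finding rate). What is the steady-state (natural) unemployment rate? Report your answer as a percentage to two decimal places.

At steady state the flows balance: s·E = f·U, so U/(E+U) = s/(s+f).
u* = 1.06 / (1.06 + 53.3) = 1.06 / 54.36 = 1.95%.

Steady-state unemployment rate ≈ 1.95%.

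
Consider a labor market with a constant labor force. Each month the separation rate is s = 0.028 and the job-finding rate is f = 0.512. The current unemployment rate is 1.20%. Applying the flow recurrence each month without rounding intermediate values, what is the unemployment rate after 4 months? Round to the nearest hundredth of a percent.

With a fixed labor force, u_{t+1} = u_t + s·(1−u_t) − f·u_t = u_t·(1−s−f) + s.
Here 1−s−f = 0.460 and s = 0.028.
u_1 = 0.012000 × 0.460 + 0.028 = 0.033520.
u_2 = 0.033520 × 0.460 + 0.028 = 0.043419.
u_3 = 0.043419 × 0.460 + 0.028 = 0.047973.
u_4 = 0.047973 × 0.460 + 0.028 = 0.050068.

Unemployment rate after four months ≈ 5.01%.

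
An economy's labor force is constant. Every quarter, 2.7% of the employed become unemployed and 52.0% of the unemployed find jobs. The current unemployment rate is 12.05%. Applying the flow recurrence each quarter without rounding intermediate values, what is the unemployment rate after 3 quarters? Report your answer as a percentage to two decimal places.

Unemployment rate after three quarters ≈ 5.60%.

With a fixed labor force, u_{t+1} = u_t + s·(1−u_t) − f·u_t = u_t·(1−s−f) + s.
Here 1−s−f = 0.453 and s = 0.027.
u_1 = 0.120500 × 0.453 + 0.027 = 0.081587.
u_2 = 0.081587 × 0.453 + 0.027 = 0.063959.
u_3 = 0.063959 × 0.453 + 0.027 = 0.055973.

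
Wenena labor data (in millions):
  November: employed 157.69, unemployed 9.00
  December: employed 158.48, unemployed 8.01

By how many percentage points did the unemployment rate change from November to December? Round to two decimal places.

The unemployment rate changed by −0.59 percentage points.

November: labor force = 157.69 + 9.00 = 166.69; u = 9.00/166.69 = 5.40%.
December: labor force = 158.48 + 8.01 = 166.49; u = 8.01/166.49 = 4.81%.
Change = 4.81% − 5.40% = −0.59 pp.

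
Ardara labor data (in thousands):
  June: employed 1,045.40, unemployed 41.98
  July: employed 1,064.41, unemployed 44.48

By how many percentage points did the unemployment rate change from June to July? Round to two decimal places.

The unemployment rate changed by +0.15 percentage points.

June: labor force = 1,045.40 + 41.98 = 1,087.38; u = 41.98/1,087.38 = 3.86%.
July: labor force = 1,064.41 + 44.48 = 1,108.89; u = 44.48/1,108.89 = 4.01%.
Change = 4.01% − 3.86% = +0.15 pp.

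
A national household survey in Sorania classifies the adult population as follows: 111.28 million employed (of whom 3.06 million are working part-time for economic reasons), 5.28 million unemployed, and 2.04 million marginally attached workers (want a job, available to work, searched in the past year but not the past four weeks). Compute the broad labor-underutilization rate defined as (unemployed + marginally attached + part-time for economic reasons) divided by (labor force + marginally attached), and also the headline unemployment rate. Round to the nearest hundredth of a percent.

Labor force = 111.28 + 5.28 = 116.56 million.
Numerator = 5.28 + 2.04 + 3.06 = 10.38 million.
Denominator = 116.56 + 2.04 = 118.60 million.
Broad rate = 10.38 / 118.60 = 8.75%.
Headline unemployment rate = 5.28 / 116.56 = 4.53%.

Broad underutilization rate ≈ 8.75%; headline unemployment rate ≈ 4.53%.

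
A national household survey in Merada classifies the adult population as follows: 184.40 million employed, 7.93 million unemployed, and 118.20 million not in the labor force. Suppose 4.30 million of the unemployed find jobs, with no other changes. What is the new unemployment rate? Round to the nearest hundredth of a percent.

New unemployment rate ≈ 1.89%.

Initially, labor force = 184.40 + 7.93 = 192.33 million, so u = 7.93/192.33 = 4.12%.
After the change, unemployed falls and employed rises by 4.30; labor force unchanged → E = 188.70, U = 3.63, labor force = 192.33 million.
New unemployment rate = 3.63 / 192.33 = 1.89%.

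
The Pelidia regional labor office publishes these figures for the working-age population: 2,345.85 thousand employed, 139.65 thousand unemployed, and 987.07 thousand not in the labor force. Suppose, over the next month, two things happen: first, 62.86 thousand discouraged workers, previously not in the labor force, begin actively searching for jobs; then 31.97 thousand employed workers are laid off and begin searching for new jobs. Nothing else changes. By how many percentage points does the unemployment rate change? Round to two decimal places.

The unemployment rate changes by +3.58 percentage points.

Initially, labor force = 2,345.85 + 139.65 = 2,485.50 thousand, so u = 139.65/2,485.50 = 5.62%.
After the first change, unemployed and labor force both rise by 62.86 → E = 2,345.85, U = 202.51, labor force = 2,548.36 thousand.
After the second change, employed falls and unemployed rises by 31.97; labor force unchanged → E = 2,313.88, U = 234.48, labor force = 2,548.36 thousand.
New unemployment rate = 234.48 / 2,548.36 = 9.20%.
Change = 9.20% − 5.62% = +3.58 percentage points.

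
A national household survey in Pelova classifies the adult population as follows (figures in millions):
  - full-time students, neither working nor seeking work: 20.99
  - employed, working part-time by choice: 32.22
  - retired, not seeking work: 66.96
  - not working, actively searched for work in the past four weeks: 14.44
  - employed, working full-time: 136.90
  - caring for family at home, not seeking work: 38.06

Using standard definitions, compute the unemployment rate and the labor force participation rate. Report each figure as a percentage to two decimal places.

Employed = 32.22 + 136.90 = 169.12 million.
Unemployed = 14.44 million.
Labor force = 169.12 + 14.44 = 183.56 million.
Not in labor force = 20.99 + 66.96 + 38.06 = 126.01 million (those not working and not actively searching are outside the labor force).
Civilian working-age population = 183.56 + 126.01 = 309.57 million.
Unemployment rate = 14.44 / 183.56 = 7.87%.
Labor force participation rate = 183.56 / 309.57 = 59.30%.

Unemployment rate ≈ 7.87%; labor force participation rate ≈ 59.30%.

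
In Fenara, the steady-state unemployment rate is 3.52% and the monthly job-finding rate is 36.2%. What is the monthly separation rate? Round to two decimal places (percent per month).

From u* = s/(s+f): s = u·f/(1−u).
s = 0.0352 × 36.2 / (1 − 0.0352) = 1.2742 / 0.9648 ≈ 1.32% per month.

Separation rate ≈ 1.32% per month.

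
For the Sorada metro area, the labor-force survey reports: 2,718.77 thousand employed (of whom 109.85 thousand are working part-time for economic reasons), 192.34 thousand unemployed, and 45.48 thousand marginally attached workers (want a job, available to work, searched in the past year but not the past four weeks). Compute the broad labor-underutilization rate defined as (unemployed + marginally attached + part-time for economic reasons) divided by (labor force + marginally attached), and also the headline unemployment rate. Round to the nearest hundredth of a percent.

Broad underutilization rate ≈ 11.76%; headline unemployment rate ≈ 6.61%.

Labor force = 2,718.77 + 192.34 = 2,911.11 thousand.
Numerator = 192.34 + 45.48 + 109.85 = 347.67 thousand.
Denominator = 2,911.11 + 45.48 = 2,956.59 thousand.
Broad rate = 347.67 / 2,956.59 = 11.76%.
Headline unemployment rate = 192.34 / 2,911.11 = 6.61%.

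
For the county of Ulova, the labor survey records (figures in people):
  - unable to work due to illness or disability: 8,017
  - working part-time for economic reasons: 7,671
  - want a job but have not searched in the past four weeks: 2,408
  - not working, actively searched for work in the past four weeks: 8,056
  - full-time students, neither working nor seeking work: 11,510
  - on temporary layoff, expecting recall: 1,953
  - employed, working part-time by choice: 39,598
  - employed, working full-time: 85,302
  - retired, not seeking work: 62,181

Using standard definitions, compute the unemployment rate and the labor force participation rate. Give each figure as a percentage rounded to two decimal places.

Unemployment rate ≈ 7.02%; labor force participation rate ≈ 62.89%.

Employed = 7,671 + 39,598 + 85,302 = 132,571 (anyone who worked, including part-time for economic reasons, counts as employed).
Unemployed = 8,056 + 1,953 = 10,009 (jobless and actively searching, or on temporary layoff).
Labor force = 132,571 + 10,009 = 142,580.
Not in labor force = 8,017 + 2,408 + 11,510 + 62,181 = 84,116 (those not working and not actively searching are outside the labor force — including those who want a job but have given up searching).
Civilian working-age population = 142,580 + 84,116 = 226,696.
Unemployment rate = 10,009 / 142,580 = 7.02%.
Labor force participation rate = 142,580 / 226,696 = 62.89%.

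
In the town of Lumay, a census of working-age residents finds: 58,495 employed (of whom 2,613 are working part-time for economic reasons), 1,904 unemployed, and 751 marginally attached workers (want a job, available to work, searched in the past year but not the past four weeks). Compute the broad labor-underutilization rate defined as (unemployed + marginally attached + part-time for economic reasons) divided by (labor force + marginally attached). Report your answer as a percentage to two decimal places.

Broad underutilization rate ≈ 8.61%.

Labor force = 58,495 + 1,904 = 60,399.
Numerator = 1,904 + 751 + 2,613 = 5,268.
Denominator = 60,399 + 751 = 61,150.
Broad rate = 5,268 / 61,150 = 8.61%.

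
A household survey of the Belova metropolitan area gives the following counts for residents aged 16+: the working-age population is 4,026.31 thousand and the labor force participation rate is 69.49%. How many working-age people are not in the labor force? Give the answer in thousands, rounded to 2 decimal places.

About 1,228.43 thousand are not in the labor force.

Share not in the labor force = 1 − 0.6949 = 0.3051.
Not in labor force = 0.3051 × 4,026.31 ≈ 1,228.43 thousand.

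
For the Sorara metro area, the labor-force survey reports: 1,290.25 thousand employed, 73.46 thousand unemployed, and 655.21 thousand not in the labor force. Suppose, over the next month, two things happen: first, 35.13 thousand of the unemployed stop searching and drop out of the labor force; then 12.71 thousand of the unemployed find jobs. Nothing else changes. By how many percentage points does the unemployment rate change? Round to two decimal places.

Initially, labor force = 1,290.25 + 73.46 = 1,363.71 thousand, so u = 73.46/1,363.71 = 5.39%.
After the first change, unemployed and labor force both fall by 35.13 → E = 1,290.25, U = 38.33, labor force = 1,328.58 thousand.
After the second change, unemployed falls and employed rises by 12.71; labor force unchanged → E = 1,302.96, U = 25.62, labor force = 1,328.58 thousand.
New unemployment rate = 25.62 / 1,328.58 = 1.93%.
Change = 1.93% − 5.39% = −3.46 percentage points.

The unemployment rate changes by −3.46 percentage points.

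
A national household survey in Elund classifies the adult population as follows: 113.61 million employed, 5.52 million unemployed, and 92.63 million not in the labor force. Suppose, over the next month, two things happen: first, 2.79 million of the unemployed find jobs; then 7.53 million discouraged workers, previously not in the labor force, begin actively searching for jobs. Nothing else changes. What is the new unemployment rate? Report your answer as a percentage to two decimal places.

New unemployment rate ≈ 8.10%.

Initially, labor force = 113.61 + 5.52 = 119.13 million, so u = 5.52/119.13 = 4.63%.
After the first change, unemployed falls and employed rises by 2.79; labor force unchanged → E = 116.40, U = 2.73, labor force = 119.13 million.
After the second change, unemployed and labor force both rise by 7.53 → E = 116.40, U = 10.26, labor force = 126.66 million.
New unemployment rate = 10.26 / 126.66 = 8.10%.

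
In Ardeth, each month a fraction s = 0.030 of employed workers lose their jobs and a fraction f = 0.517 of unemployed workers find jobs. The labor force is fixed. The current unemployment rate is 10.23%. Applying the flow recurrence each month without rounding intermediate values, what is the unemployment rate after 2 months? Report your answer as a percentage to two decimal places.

Unemployment rate after two months ≈ 6.46%.

With a fixed labor force, u_{t+1} = u_t + s·(1−u_t) − f·u_t = u_t·(1−s−f) + s.
Here 1−s−f = 0.453 and s = 0.030.
u_1 = 0.102300 × 0.453 + 0.030 = 0.076342.
u_2 = 0.076342 × 0.453 + 0.030 = 0.064583.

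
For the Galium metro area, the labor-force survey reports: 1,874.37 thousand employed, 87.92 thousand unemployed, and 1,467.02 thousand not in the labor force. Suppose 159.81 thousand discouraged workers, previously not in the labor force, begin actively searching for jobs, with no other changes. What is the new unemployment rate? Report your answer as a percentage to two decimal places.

New unemployment rate ≈ 11.67%.

Initially, labor force = 1,874.37 + 87.92 = 1,962.29 thousand, so u = 87.92/1,962.29 = 4.48%.
After the change, unemployed and labor force both rise by 159.81 → E = 1,874.37, U = 247.73, labor force = 2,122.10 thousand.
New unemployment rate = 247.73 / 2,122.10 = 11.67%.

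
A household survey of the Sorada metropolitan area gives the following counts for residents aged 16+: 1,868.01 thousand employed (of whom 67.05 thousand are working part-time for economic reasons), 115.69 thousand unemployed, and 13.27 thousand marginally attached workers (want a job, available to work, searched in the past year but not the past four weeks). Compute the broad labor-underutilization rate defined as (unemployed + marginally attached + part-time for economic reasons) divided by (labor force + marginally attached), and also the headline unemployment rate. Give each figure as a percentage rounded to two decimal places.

Broad underutilization rate ≈ 9.82%; headline unemployment rate ≈ 5.83%.

Labor force = 1,868.01 + 115.69 = 1,983.70 thousand.
Numerator = 115.69 + 13.27 + 67.05 = 196.01 thousand.
Denominator = 1,983.70 + 13.27 = 1,996.97 thousand.
Broad rate = 196.01 / 1,996.97 = 9.82%.
Headline unemployment rate = 115.69 / 1,983.70 = 5.83%.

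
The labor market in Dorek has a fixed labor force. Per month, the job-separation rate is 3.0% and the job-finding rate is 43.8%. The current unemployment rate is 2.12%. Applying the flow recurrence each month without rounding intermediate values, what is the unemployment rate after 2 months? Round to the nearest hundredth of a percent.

Unemployment rate after two months ≈ 5.20%.

With a fixed labor force, u_{t+1} = u_t + s·(1−u_t) − f·u_t = u_t·(1−s−f) + s.
Here 1−s−f = 0.532 and s = 0.030.
u_1 = 0.021200 × 0.532 + 0.030 = 0.041278.
u_2 = 0.041278 × 0.532 + 0.030 = 0.051960.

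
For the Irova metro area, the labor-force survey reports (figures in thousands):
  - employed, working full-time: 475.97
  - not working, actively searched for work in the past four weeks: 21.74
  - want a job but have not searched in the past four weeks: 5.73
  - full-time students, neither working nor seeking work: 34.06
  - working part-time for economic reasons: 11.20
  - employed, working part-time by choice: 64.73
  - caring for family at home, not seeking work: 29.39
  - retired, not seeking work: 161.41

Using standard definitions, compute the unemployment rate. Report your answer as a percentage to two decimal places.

Employed = 475.97 + 11.20 + 64.73 = 551.90 thousand (anyone who worked, including part-time for economic reasons, counts as employed).
Unemployed = 21.74 thousand.
Labor force = 551.90 + 21.74 = 573.64 thousand.
Unemployment rate = 21.74 / 573.64 = 3.79%.

Unemployment rate ≈ 3.79%.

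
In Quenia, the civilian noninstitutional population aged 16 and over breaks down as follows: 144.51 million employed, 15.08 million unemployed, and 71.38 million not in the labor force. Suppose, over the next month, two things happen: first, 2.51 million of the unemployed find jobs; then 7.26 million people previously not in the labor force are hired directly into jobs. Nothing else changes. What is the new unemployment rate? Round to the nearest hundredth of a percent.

New unemployment rate ≈ 7.53%.

Initially, labor force = 144.51 + 15.08 = 159.59 million, so u = 15.08/159.59 = 9.45%.
After the first change, unemployed falls and employed rises by 2.51; labor force unchanged → E = 147.02, U = 12.57, labor force = 159.59 million.
After the second change, employed and labor force both rise by 7.26; unemployed unchanged → E = 154.28, U = 12.57, labor force = 166.85 million.
New unemployment rate = 12.57 / 166.85 = 7.53%.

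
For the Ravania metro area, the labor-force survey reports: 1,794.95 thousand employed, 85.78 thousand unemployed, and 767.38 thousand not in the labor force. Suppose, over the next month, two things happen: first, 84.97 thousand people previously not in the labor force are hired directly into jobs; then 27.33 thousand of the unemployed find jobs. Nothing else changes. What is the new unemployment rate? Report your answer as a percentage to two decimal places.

New unemployment rate ≈ 2.97%.

Initially, labor force = 1,794.95 + 85.78 = 1,880.73 thousand, so u = 85.78/1,880.73 = 4.56%.
After the first change, employed and labor force both rise by 84.97; unemployed unchanged → E = 1,879.92, U = 85.78, labor force = 1,965.70 thousand.
After the second change, unemployed falls and employed rises by 27.33; labor force unchanged → E = 1,907.25, U = 58.45, labor force = 1,965.70 thousand.
New unemployment rate = 58.45 / 1,965.70 = 2.97%.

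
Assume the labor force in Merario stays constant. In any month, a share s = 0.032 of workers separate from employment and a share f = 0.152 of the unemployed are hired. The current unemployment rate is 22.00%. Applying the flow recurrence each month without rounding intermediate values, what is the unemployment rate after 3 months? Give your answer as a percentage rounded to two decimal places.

Unemployment rate after three months ≈ 19.90%.

With a fixed labor force, u_{t+1} = u_t + s·(1−u_t) − f·u_t = u_t·(1−s−f) + s.
Here 1−s−f = 0.816 and s = 0.032.
u_1 = 0.220000 × 0.816 + 0.032 = 0.211520.
u_2 = 0.211520 × 0.816 + 0.032 = 0.204600.
u_3 = 0.204600 × 0.816 + 0.032 = 0.198954.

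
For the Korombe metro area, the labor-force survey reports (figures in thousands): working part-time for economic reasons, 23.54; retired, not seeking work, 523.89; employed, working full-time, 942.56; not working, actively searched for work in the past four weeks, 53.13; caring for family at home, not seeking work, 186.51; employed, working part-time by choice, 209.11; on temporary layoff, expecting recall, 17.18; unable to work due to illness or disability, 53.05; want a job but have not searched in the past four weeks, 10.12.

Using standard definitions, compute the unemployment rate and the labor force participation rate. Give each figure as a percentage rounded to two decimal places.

Employed = 23.54 + 942.56 + 209.11 = 1,175.21 thousand (anyone who worked, including part-time for economic reasons, counts as employed).
Unemployed = 53.13 + 17.18 = 70.31 thousand (jobless and actively searching, or on temporary layoff).
Labor force = 1,175.21 + 70.31 = 1,245.52 thousand.
Not in labor force = 523.89 + 186.51 + 53.05 + 10.12 = 773.57 thousand (those not working and not actively searching are outside the labor force — including those who want a job but have given up searching).
Civilian working-age population = 1,245.52 + 773.57 = 2,019.09 thousand.
Unemployment rate = 70.31 / 1,245.52 = 5.65%.
Labor force participation rate = 1,245.52 / 2,019.09 = 61.69%.

Unemployment rate ≈ 5.65%; labor force participation rate ≈ 61.69%.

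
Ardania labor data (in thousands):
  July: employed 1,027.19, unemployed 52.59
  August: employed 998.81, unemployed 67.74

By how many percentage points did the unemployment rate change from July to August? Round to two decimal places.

The unemployment rate changed by +1.48 percentage points.

July: labor force = 1,027.19 + 52.59 = 1,079.78; u = 52.59/1,079.78 = 4.87%.
August: labor force = 998.81 + 67.74 = 1,066.55; u = 67.74/1,066.55 = 6.35%.
Change = 6.35% − 4.87% = +1.48 pp.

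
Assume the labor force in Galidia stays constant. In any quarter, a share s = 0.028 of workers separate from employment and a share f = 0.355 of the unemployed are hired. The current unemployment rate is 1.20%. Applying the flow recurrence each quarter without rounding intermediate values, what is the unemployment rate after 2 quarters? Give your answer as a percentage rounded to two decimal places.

Unemployment rate after two quarters ≈ 4.98%.

With a fixed labor force, u_{t+1} = u_t + s·(1−u_t) − f·u_t = u_t·(1−s−f) + s.
Here 1−s−f = 0.617 and s = 0.028.
u_1 = 0.012000 × 0.617 + 0.028 = 0.035404.
u_2 = 0.035404 × 0.617 + 0.028 = 0.049844.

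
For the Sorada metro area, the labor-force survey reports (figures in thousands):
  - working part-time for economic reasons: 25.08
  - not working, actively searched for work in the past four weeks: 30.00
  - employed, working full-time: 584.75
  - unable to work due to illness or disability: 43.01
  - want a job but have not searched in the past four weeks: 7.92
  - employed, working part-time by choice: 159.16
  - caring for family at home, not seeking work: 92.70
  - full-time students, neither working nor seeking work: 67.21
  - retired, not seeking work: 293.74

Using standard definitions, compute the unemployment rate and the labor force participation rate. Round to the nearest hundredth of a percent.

Unemployment rate ≈ 3.75%; labor force participation rate ≈ 61.29%.

Employed = 25.08 + 584.75 + 159.16 = 768.99 thousand (anyone who worked, including part-time for economic reasons, counts as employed).
Unemployed = 30.00 thousand.
Labor force = 768.99 + 30.00 = 798.99 thousand.
Not in labor force = 43.01 + 7.92 + 92.70 + 67.21 + 293.74 = 504.58 thousand (those not working and not actively searching are outside the labor force — including those who want a job but have given up searching).
Civilian working-age population = 798.99 + 504.58 = 1,303.57 thousand.
Unemployment rate = 30.00 / 798.99 = 3.75%.
Labor force participation rate = 798.99 / 1,303.57 = 61.29%.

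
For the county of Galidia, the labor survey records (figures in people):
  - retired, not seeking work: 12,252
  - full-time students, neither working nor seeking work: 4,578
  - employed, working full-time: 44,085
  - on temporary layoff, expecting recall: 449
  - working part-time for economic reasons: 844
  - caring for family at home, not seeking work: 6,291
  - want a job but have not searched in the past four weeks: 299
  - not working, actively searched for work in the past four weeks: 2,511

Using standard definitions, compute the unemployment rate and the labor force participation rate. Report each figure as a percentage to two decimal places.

Unemployment rate ≈ 6.18%; labor force participation rate ≈ 67.16%.

Employed = 44,085 + 844 = 44,929 (anyone who worked, including part-time for economic reasons, counts as employed).
Unemployed = 449 + 2,511 = 2,960 (jobless and actively searching, or on temporary layoff).
Labor force = 44,929 + 2,960 = 47,889.
Not in labor force = 12,252 + 4,578 + 6,291 + 299 = 23,420 (those not working and not actively searching are outside the labor force — including those who want a job but have given up searching).
Civilian working-age population = 47,889 + 23,420 = 71,309.
Unemployment rate = 2,960 / 47,889 = 6.18%.
Labor force participation rate = 47,889 / 71,309 = 67.16%.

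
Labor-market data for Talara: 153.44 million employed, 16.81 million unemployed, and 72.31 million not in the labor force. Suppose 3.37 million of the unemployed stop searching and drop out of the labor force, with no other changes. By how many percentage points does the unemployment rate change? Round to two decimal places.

The unemployment rate changes by −1.82 percentage points.

Initially, labor force = 153.44 + 16.81 = 170.25 million, so u = 16.81/170.25 = 9.87%.
After the change, unemployed and labor force both fall by 3.37 → E = 153.44, U = 13.44, labor force = 166.88 million.
New unemployment rate = 13.44 / 166.88 = 8.05%.
Change = 8.05% − 9.87% = −1.82 percentage points.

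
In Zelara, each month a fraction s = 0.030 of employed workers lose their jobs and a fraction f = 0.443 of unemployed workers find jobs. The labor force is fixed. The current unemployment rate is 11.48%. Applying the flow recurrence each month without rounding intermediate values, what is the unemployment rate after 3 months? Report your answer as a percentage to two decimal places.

With a fixed labor force, u_{t+1} = u_t + s·(1−u_t) − f·u_t = u_t·(1−s−f) + s.
Here 1−s−f = 0.527 and s = 0.030.
u_1 = 0.114800 × 0.527 + 0.030 = 0.090500.
u_2 = 0.090500 × 0.527 + 0.030 = 0.077693.
u_3 = 0.077693 × 0.527 + 0.030 = 0.070944.

Unemployment rate after three months ≈ 7.09%.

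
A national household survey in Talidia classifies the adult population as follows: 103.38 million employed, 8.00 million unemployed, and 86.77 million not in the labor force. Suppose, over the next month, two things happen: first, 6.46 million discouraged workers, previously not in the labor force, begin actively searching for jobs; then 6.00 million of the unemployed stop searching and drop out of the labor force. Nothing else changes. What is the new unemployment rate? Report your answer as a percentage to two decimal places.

New unemployment rate ≈ 7.56%.

Initially, labor force = 103.38 + 8.00 = 111.38 million, so u = 8.00/111.38 = 7.18%.
After the first change, unemployed and labor force both rise by 6.46 → E = 103.38, U = 14.46, labor force = 117.84 million.
After the second change, unemployed and labor force both fall by 6.00 → E = 103.38, U = 8.46, labor force = 111.84 million.
New unemployment rate = 8.46 / 111.84 = 7.56%.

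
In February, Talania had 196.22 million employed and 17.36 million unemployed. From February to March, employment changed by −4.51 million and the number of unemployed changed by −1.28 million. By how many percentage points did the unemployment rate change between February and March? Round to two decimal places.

February: labor force = 196.22 + 17.36 = 213.58; u = 17.36/213.58 = 8.13%.
March: labor force = 191.71 + 16.08 = 207.79; u = 16.08/207.79 = 7.74%.
Change = 7.74% − 8.13% = −0.39 pp.

The unemployment rate changed by −0.39 percentage points.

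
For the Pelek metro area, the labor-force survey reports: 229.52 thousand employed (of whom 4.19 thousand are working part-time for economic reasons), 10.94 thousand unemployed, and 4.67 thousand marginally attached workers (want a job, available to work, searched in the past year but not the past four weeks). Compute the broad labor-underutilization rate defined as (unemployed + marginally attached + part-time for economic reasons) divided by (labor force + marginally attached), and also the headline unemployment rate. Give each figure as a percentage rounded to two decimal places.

Labor force = 229.52 + 10.94 = 240.46 thousand.
Numerator = 10.94 + 4.67 + 4.19 = 19.80 thousand.
Denominator = 240.46 + 4.67 = 245.13 thousand.
Broad rate = 19.80 / 245.13 = 8.08%.
Headline unemployment rate = 10.94 / 240.46 = 4.55%.

Broad underutilization rate ≈ 8.08%; headline unemployment rate ≈ 4.55%.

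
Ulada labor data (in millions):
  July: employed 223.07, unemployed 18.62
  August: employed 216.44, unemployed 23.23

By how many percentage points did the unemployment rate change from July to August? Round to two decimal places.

July: labor force = 223.07 + 18.62 = 241.69; u = 18.62/241.69 = 7.70%.
August: labor force = 216.44 + 23.23 = 239.67; u = 23.23/239.67 = 9.69%.
Change = 9.69% − 7.70% = +1.99 pp.

The unemployment rate changed by +1.99 percentage points.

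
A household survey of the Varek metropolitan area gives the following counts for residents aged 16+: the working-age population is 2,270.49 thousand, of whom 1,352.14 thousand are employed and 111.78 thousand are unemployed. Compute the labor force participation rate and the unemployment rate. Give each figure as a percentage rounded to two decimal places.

Labor force = employed + unemployed = 1,352.14 + 111.78 = 1,463.92 thousand.
Unemployment rate = 111.78 / 1,463.92 = 7.64%.
Labor force participation rate = 1,463.92 / 2,270.49 = 64.48%.

Labor force participation rate ≈ 64.48%; unemployment rate ≈ 7.64%.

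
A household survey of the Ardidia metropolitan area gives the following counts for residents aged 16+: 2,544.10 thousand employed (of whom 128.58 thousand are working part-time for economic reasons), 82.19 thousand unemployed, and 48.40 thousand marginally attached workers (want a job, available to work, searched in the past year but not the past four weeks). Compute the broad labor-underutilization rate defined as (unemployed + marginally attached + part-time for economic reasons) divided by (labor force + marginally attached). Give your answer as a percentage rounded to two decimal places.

Labor force = 2,544.10 + 82.19 = 2,626.29 thousand.
Numerator = 82.19 + 48.40 + 128.58 = 259.17 thousand.
Denominator = 2,626.29 + 48.40 = 2,674.69 thousand.
Broad rate = 259.17 / 2,674.69 = 9.69%.

Broad underutilization rate ≈ 9.69%.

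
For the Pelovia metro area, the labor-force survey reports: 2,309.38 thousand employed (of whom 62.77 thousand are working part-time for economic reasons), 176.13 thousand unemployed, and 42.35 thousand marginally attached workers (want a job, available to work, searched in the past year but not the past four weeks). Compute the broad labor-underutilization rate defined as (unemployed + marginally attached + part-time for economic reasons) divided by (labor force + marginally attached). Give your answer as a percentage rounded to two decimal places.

Labor force = 2,309.38 + 176.13 = 2,485.51 thousand.
Numerator = 176.13 + 42.35 + 62.77 = 281.25 thousand.
Denominator = 2,485.51 + 42.35 = 2,527.86 thousand.
Broad rate = 281.25 / 2,527.86 = 11.13%.

Broad underutilization rate ≈ 11.13%.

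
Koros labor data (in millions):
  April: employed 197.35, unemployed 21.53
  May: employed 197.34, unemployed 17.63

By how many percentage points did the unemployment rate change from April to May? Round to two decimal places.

April: labor force = 197.35 + 21.53 = 218.88; u = 21.53/218.88 = 9.84%.
May: labor force = 197.34 + 17.63 = 214.97; u = 17.63/214.97 = 8.20%.
Change = 8.20% − 9.84% = −1.64 pp.

The unemployment rate changed by −1.64 percentage points.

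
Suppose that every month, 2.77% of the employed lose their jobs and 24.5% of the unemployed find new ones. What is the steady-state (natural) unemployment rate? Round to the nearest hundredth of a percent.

At steady state the flows balance: s·E = f·U, so U/(E+U) = s/(s+f).
u* = 2.77 / (2.77 + 24.5) = 2.77 / 27.27 = 10.16%.

Steady-state unemployment rate ≈ 10.16%.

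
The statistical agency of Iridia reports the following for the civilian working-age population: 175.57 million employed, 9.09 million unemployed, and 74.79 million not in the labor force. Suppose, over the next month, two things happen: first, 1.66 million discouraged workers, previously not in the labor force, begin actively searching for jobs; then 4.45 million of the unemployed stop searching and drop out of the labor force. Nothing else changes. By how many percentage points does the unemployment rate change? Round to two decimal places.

The unemployment rate changes by −1.46 percentage points.

Initially, labor force = 175.57 + 9.09 = 184.66 million, so u = 9.09/184.66 = 4.92%.
After the first change, unemployed and labor force both rise by 1.66 → E = 175.57, U = 10.75, labor force = 186.32 million.
After the second change, unemployed and labor force both fall by 4.45 → E = 175.57, U = 6.30, labor force = 181.87 million.
New unemployment rate = 6.30 / 181.87 = 3.46%.
Change = 3.46% − 4.92% = −1.46 percentage points.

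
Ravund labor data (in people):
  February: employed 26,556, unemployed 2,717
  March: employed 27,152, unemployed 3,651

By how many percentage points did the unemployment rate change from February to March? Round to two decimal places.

The unemployment rate changed by +2.57 percentage points.

February: labor force = 26,556 + 2,717 = 29,273; u = 2,717/29,273 = 9.28%.
March: labor force = 27,152 + 3,651 = 30,803; u = 3,651/30,803 = 11.85%.
Change = 11.85% − 9.28% = +2.57 pp.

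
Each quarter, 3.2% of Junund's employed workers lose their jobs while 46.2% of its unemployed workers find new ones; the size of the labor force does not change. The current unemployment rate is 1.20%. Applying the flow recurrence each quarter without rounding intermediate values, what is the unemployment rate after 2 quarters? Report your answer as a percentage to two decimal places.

Unemployment rate after two quarters ≈ 5.13%.

With a fixed labor force, u_{t+1} = u_t + s·(1−u_t) − f·u_t = u_t·(1−s−f) + s.
Here 1−s−f = 0.506 and s = 0.032.
u_1 = 0.012000 × 0.506 + 0.032 = 0.038072.
u_2 = 0.038072 × 0.506 + 0.032 = 0.051264.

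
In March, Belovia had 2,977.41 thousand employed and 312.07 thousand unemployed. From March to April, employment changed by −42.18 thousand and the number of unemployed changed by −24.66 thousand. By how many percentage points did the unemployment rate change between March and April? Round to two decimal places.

March: labor force = 2,977.41 + 312.07 = 3,289.48; u = 312.07/3,289.48 = 9.49%.
April: labor force = 2,935.23 + 287.41 = 3,222.64; u = 287.41/3,222.64 = 8.92%.
Change = 8.92% − 9.49% = −0.57 pp.

The unemployment rate changed by −0.57 percentage points.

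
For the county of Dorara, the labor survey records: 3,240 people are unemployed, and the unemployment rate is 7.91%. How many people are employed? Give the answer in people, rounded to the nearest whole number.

Labor force = U / u = 3,240 / 0.0791 ≈ 40,961.
Employed = labor force − unemployed = 40,961 − 3,240 = 37,721.

About 37,721 are employed.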